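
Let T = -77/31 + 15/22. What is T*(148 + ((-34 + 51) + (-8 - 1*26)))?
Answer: -160999/682 ≈ -236.07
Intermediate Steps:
T = -1229/682 (T = -77*1/31 + 15*(1/22) = -77/31 + 15/22 = -1229/682 ≈ -1.8021)
T*(148 + ((-34 + 51) + (-8 - 1*26))) = -1229*(148 + ((-34 + 51) + (-8 - 1*26)))/682 = -1229*(148 + (17 + (-8 - 26)))/682 = -1229*(148 + (17 - 34))/682 = -1229*(148 - 17)/682 = -1229/682*131 = -160999/682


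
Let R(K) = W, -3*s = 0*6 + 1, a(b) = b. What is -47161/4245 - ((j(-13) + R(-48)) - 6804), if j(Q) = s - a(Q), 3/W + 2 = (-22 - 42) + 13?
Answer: 1525461332/224985 ≈ 6780.3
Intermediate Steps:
W = -3/53 (W = 3/(-2 + ((-22 - 42) + 13)) = 3/(-2 + (-64 + 13)) = 3/(-2 - 51) = 3/(-53) = 3*(-1/53) = -3/53 ≈ -0.056604)
s = -1/3 (s = -(0*6 + 1)/3 = -(0 + 1)/3 = -1/3*1 = -1/3 ≈ -0.33333)
j(Q) = -1/3 - Q
R(K) = -3/53
-47161/4245 - ((j(-13) + R(-48)) - 6804) = -47161/4245 - (((-1/3 - 1*(-13)) - 3/53) - 6804) = -47161*1/4245 - (((-1/3 + 13) - 3/53) - 6804) = -47161/4245 - ((38/3 - 3/53) - 6804) = -47161/4245 - (2005/159 - 6804) = -47161/4245 - 1*(-1079831/159) = -47161/4245 + 1079831/159 = 1525461332/224985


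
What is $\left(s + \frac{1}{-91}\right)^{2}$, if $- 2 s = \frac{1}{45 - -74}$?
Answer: $\frac{2209}{9572836} \approx 0.00023076$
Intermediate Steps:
$s = - \frac{1}{238}$ ($s = - \frac{1}{2 \left(45 - -74\right)} = - \frac{1}{2 \left(45 + 74\right)} = - \frac{1}{2 \cdot 119} = \left(- \frac{1}{2}\right) \frac{1}{119} = - \frac{1}{238} \approx -0.0042017$)
$\left(s + \frac{1}{-91}\right)^{2} = \left(- \frac{1}{238} + \frac{1}{-91}\right)^{2} = \left(- \frac{1}{238} - \frac{1}{91}\right)^{2} = \left(- \frac{47}{3094}\right)^{2} = \frac{2209}{9572836}$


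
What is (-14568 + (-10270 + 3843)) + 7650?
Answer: -13345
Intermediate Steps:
(-14568 + (-10270 + 3843)) + 7650 = (-14568 - 6427) + 7650 = -20995 + 7650 = -13345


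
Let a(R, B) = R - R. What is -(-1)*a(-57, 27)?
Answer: 0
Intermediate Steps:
a(R, B) = 0
-(-1)*a(-57, 27) = -(-1)*0 = -1*0 = 0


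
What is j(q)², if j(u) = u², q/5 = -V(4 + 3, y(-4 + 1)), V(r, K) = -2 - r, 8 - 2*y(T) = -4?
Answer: 4100625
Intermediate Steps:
y(T) = 6 (y(T) = 4 - ½*(-4) = 4 + 2 = 6)
q = 45 (q = 5*(-(-2 - (4 + 3))) = 5*(-(-2 - 1*7)) = 5*(-(-2 - 7)) = 5*(-1*(-9)) = 5*9 = 45)
j(q)² = (45²)² = 2025² = 4100625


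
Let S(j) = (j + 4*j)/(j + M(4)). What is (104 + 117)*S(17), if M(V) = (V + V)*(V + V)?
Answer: 18785/81 ≈ 231.91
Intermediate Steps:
M(V) = 4*V² (M(V) = (2*V)*(2*V) = 4*V²)
S(j) = 5*j/(64 + j) (S(j) = (j + 4*j)/(j + 4*4²) = (5*j)/(j + 4*16) = (5*j)/(j + 64) = (5*j)/(64 + j) = 5*j/(64 + j))
(104 + 117)*S(17) = (104 + 117)*(5*17/(64 + 17)) = 221*(5*17/81) = 221*(5*17*(1/81)) = 221*(85/81) = 18785/81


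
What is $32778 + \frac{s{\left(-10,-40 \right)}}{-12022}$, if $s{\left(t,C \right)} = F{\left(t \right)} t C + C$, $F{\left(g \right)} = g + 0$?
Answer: $\frac{197030578}{6011} \approx 32778.0$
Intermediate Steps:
$F{\left(g \right)} = g$
$s{\left(t,C \right)} = C + C t^{2}$ ($s{\left(t,C \right)} = t t C + C = t^{2} C + C = C t^{2} + C = C + C t^{2}$)
$32778 + \frac{s{\left(-10,-40 \right)}}{-12022} = 32778 + \frac{\left(-40\right) \left(1 + \left(-10\right)^{2}\right)}{-12022} = 32778 + - 40 \left(1 + 100\right) \left(- \frac{1}{12022}\right) = 32778 + \left(-40\right) 101 \left(- \frac{1}{12022}\right) = 32778 - - \frac{2020}{6011} = 32778 + \frac{2020}{6011} = \frac{197030578}{6011}$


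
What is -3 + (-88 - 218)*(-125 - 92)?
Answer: 66399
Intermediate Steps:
-3 + (-88 - 218)*(-125 - 92) = -3 - 306*(-217) = -3 + 66402 = 66399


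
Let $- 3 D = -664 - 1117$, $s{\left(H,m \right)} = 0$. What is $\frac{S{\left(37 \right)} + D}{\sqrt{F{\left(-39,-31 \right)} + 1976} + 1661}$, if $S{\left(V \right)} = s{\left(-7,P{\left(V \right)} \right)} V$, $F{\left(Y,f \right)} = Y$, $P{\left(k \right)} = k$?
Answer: $\frac{2958241}{8270952} - \frac{1781 \sqrt{1937}}{8270952} \approx 0.34819$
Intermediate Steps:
$S{\left(V \right)} = 0$ ($S{\left(V \right)} = 0 V = 0$)
$D = \frac{1781}{3}$ ($D = - \frac{-664 - 1117}{3} = \left(- \frac{1}{3}\right) \left(-1781\right) = \frac{1781}{3} \approx 593.67$)
$\frac{S{\left(37 \right)} + D}{\sqrt{F{\left(-39,-31 \right)} + 1976} + 1661} = \frac{0 + \frac{1781}{3}}{\sqrt{-39 + 1976} + 1661} = \frac{1781}{3 \left(\sqrt{1937} + 1661\right)} = \frac{1781}{3 \left(1661 + \sqrt{1937}\right)}$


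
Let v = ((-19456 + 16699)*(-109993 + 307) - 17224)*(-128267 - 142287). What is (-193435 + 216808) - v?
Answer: 81812033524585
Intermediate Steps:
v = -81812033501212 (v = (-2757*(-109686) - 17224)*(-270554) = (302404302 - 17224)*(-270554) = 302387078*(-270554) = -81812033501212)
(-193435 + 216808) - v = (-193435 + 216808) - 1*(-81812033501212) = 23373 + 81812033501212 = 81812033524585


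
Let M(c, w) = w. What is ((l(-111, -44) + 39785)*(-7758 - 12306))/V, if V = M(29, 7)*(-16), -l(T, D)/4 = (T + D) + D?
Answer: 50888574/7 ≈ 7.2698e+6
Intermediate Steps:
l(T, D) = -8*D - 4*T (l(T, D) = -4*((T + D) + D) = -4*((D + T) + D) = -4*(T + 2*D) = -8*D - 4*T)
V = -112 (V = 7*(-16) = -112)
((l(-111, -44) + 39785)*(-7758 - 12306))/V = (((-8*(-44) - 4*(-111)) + 39785)*(-7758 - 12306))/(-112) = (((352 + 444) + 39785)*(-20064))*(-1/112) = ((796 + 39785)*(-20064))*(-1/112) = (40581*(-20064))*(-1/112) = -814217184*(-1/112) = 50888574/7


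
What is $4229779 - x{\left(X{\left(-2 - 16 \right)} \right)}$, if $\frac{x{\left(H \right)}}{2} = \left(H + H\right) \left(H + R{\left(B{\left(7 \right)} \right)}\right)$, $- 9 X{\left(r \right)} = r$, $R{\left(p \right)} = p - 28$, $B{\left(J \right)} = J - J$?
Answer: $4229987$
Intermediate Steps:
$B{\left(J \right)} = 0$
$R{\left(p \right)} = -28 + p$
$X{\left(r \right)} = - \frac{r}{9}$
$x{\left(H \right)} = 4 H \left(-28 + H\right)$ ($x{\left(H \right)} = 2 \left(H + H\right) \left(H + \left(-28 + 0\right)\right) = 2 \cdot 2 H \left(H - 28\right) = 2 \cdot 2 H \left(-28 + H\right) = 4 H \left(-28 + H\right)$)
$4229779 - x{\left(X{\left(-2 - 16 \right)} \right)} = 4229779 - 4 \left(- \frac{-2 - 16}{9}\right) \left(-28 - \frac{-2 - 16}{9}\right) = 4229779 - 4 \left(\left(- \frac{1}{9}\right) \left(-18\right)\right) \left(-28 - -2\right) = 4229779 - 4 \cdot 2 \left(-28 + 2\right) = 4229779 - 4 \cdot 2 \left(-26\right) = 4229779 - -208 = 4229779 + 208 = 4229987$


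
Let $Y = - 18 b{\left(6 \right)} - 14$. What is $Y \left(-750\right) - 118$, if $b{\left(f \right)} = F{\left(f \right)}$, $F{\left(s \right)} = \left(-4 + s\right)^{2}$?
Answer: $64382$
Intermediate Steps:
$b{\left(f \right)} = \left(-4 + f\right)^{2}$
$Y = -86$ ($Y = - 18 \left(-4 + 6\right)^{2} - 14 = - 18 \cdot 2^{2} - 14 = \left(-18\right) 4 - 14 = -72 - 14 = -86$)
$Y \left(-750\right) - 118 = \left(-86\right) \left(-750\right) - 118 = 64500 - 118 = 64382$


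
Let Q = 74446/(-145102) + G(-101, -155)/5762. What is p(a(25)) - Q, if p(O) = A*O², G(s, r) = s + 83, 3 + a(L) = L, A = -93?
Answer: -9408274735750/209019431 ≈ -45012.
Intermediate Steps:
a(L) = -3 + L
G(s, r) = 83 + s
p(O) = -93*O²
Q = -107892422/209019431 (Q = 74446/(-145102) + (83 - 101)/5762 = 74446*(-1/145102) - 18*1/5762 = -37223/72551 - 9/2881 = -107892422/209019431 ≈ -0.51618)
p(a(25)) - Q = -93*(-3 + 25)² - 1*(-107892422/209019431) = -93*22² + 107892422/209019431 = -93*484 + 107892422/209019431 = -45012 + 107892422/209019431 = -9408274735750/209019431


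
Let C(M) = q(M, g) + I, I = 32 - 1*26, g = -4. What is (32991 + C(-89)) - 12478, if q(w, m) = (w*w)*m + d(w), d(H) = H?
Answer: -11254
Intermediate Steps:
q(w, m) = w + m*w² (q(w, m) = (w*w)*m + w = w²*m + w = m*w² + w = w + m*w²)
I = 6 (I = 32 - 26 = 6)
C(M) = 6 + M*(1 - 4*M) (C(M) = M*(1 - 4*M) + 6 = 6 + M*(1 - 4*M))
(32991 + C(-89)) - 12478 = (32991 + (6 - 89 - 4*(-89)²)) - 12478 = (32991 + (6 - 89 - 4*7921)) - 12478 = (32991 + (6 - 89 - 31684)) - 12478 = (32991 - 31767) - 12478 = 1224 - 12478 = -11254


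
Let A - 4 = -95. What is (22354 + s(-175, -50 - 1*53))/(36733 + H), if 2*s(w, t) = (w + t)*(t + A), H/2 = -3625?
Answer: 49320/29483 ≈ 1.6728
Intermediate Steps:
H = -7250 (H = 2*(-3625) = -7250)
A = -91 (A = 4 - 95 = -91)
s(w, t) = (-91 + t)*(t + w)/2 (s(w, t) = ((w + t)*(t - 91))/2 = ((t + w)*(-91 + t))/2 = ((-91 + t)*(t + w))/2 = (-91 + t)*(t + w)/2)
(22354 + s(-175, -50 - 1*53))/(36733 + H) = (22354 + ((-50 - 1*53)²/2 - 91*(-50 - 1*53)/2 - 91/2*(-175) + (½)*(-50 - 1*53)*(-175)))/(36733 - 7250) = (22354 + ((-50 - 53)²/2 - 91*(-50 - 53)/2 + 15925/2 + (½)*(-50 - 53)*(-175)))/29483 = (22354 + ((½)*(-103)² - 91/2*(-103) + 15925/2 + (½)*(-103)*(-175)))*(1/29483) = (22354 + ((½)*10609 + 9373/2 + 15925/2 + 18025/2))*(1/29483) = (22354 + (10609/2 + 9373/2 + 15925/2 + 18025/2))*(1/29483) = (22354 + 26966)*(1/29483) = 49320*(1/29483) = 49320/29483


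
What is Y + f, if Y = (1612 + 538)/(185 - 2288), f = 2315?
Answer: 4866295/2103 ≈ 2314.0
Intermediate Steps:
Y = -2150/2103 (Y = 2150/(-2103) = 2150*(-1/2103) = -2150/2103 ≈ -1.0223)
Y + f = -2150/2103 + 2315 = 4866295/2103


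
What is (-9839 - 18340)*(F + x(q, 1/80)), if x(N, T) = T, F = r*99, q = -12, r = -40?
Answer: 8927079021/80 ≈ 1.1159e+8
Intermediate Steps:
F = -3960 (F = -40*99 = -3960)
(-9839 - 18340)*(F + x(q, 1/80)) = (-9839 - 18340)*(-3960 + 1/80) = -28179*(-3960 + 1/80) = -28179*(-316799/80) = 8927079021/80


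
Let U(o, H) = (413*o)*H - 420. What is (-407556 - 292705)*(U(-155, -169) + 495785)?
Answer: -7922682927900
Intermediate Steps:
U(o, H) = -420 + 413*H*o (U(o, H) = 413*H*o - 420 = -420 + 413*H*o)
(-407556 - 292705)*(U(-155, -169) + 495785) = (-407556 - 292705)*((-420 + 413*(-169)*(-155)) + 495785) = -700261*((-420 + 10818535) + 495785) = -700261*(10818115 + 495785) = -700261*11313900 = -7922682927900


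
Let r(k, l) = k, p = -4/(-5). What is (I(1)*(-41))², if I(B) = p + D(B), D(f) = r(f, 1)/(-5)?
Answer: 15129/25 ≈ 605.16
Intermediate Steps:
p = ⅘ (p = -4*(-⅕) = ⅘ ≈ 0.80000)
D(f) = -f/5 (D(f) = f/(-5) = f*(-⅕) = -f/5)
I(B) = ⅘ - B/5
(I(1)*(-41))² = ((⅘ - ⅕*1)*(-41))² = ((⅘ - ⅕)*(-41))² = ((⅗)*(-41))² = (-123/5)² = 15129/25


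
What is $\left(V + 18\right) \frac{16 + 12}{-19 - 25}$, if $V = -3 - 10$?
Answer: $- \frac{35}{11} \approx -3.1818$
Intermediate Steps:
$V = -13$
$\left(V + 18\right) \frac{16 + 12}{-19 - 25} = \left(-13 + 18\right) \frac{16 + 12}{-19 - 25} = 5 \frac{28}{-44} = 5 \cdot 28 \left(- \frac{1}{44}\right) = 5 \left(- \frac{7}{11}\right) = - \frac{35}{11}$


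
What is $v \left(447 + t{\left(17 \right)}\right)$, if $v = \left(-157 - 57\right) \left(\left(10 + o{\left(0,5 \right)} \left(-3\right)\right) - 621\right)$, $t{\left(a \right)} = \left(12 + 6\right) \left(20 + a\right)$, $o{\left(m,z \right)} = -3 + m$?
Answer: $143385564$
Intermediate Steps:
$t{\left(a \right)} = 360 + 18 a$ ($t{\left(a \right)} = 18 \left(20 + a\right) = 360 + 18 a$)
$v = 128828$ ($v = \left(-157 - 57\right) \left(\left(10 + \left(-3 + 0\right) \left(-3\right)\right) - 621\right) = - 214 \left(\left(10 - -9\right) - 621\right) = - 214 \left(\left(10 + 9\right) - 621\right) = - 214 \left(19 - 621\right) = \left(-214\right) \left(-602\right) = 128828$)
$v \left(447 + t{\left(17 \right)}\right) = 128828 \left(447 + \left(360 + 18 \cdot 17\right)\right) = 128828 \left(447 + \left(360 + 306\right)\right) = 128828 \left(447 + 666\right) = 128828 \cdot 1113 = 143385564$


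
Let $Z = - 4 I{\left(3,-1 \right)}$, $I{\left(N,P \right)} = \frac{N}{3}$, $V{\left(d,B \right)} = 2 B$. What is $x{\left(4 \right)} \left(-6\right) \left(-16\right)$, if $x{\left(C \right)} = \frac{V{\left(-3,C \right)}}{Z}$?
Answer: $-192$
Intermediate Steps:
$I{\left(N,P \right)} = \frac{N}{3}$ ($I{\left(N,P \right)} = N \frac{1}{3} = \frac{N}{3}$)
$Z = -4$ ($Z = - 4 \cdot \frac{1}{3} \cdot 3 = \left(-4\right) 1 = -4$)
$x{\left(C \right)} = - \frac{C}{2}$ ($x{\left(C \right)} = \frac{2 C}{-4} = 2 C \left(- \frac{1}{4}\right) = - \frac{C}{2}$)
$x{\left(4 \right)} \left(-6\right) \left(-16\right) = \left(- \frac{1}{2}\right) 4 \left(-6\right) \left(-16\right) = \left(-2\right) \left(-6\right) \left(-16\right) = 12 \left(-16\right) = -192$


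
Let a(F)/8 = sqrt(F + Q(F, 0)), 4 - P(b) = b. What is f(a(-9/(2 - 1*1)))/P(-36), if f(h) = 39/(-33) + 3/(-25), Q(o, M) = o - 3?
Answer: -179/5500 ≈ -0.032545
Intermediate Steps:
Q(o, M) = -3 + o
P(b) = 4 - b
a(F) = 8*sqrt(-3 + 2*F) (a(F) = 8*sqrt(F + (-3 + F)) = 8*sqrt(-3 + 2*F))
f(h) = -358/275 (f(h) = 39*(-1/33) + 3*(-1/25) = -13/11 - 3/25 = -358/275)
f(a(-9/(2 - 1*1)))/P(-36) = -358/(275*(4 - 1*(-36))) = -358/(275*(4 + 36)) = -358/275/40 = -358/275*1/40 = -179/5500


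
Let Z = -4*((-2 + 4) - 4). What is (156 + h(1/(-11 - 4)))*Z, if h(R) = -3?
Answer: 1224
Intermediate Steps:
Z = 8 (Z = -4*(2 - 4) = -4*(-2) = 8)
(156 + h(1/(-11 - 4)))*Z = (156 - 3)*8 = 153*8 = 1224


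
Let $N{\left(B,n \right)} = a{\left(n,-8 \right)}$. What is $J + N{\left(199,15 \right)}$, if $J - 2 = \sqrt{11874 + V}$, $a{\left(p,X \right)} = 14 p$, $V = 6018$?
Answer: $212 + 6 \sqrt{497} \approx 345.76$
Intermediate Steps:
$N{\left(B,n \right)} = 14 n$
$J = 2 + 6 \sqrt{497}$ ($J = 2 + \sqrt{11874 + 6018} = 2 + \sqrt{17892} = 2 + 6 \sqrt{497} \approx 135.76$)
$J + N{\left(199,15 \right)} = \left(2 + 6 \sqrt{497}\right) + 14 \cdot 15 = \left(2 + 6 \sqrt{497}\right) + 210 = 212 + 6 \sqrt{497}$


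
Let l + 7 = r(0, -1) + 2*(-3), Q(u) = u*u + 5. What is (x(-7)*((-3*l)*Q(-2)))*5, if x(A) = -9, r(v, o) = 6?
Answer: -8505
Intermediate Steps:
Q(u) = 5 + u² (Q(u) = u² + 5 = 5 + u²)
l = -7 (l = -7 + (6 + 2*(-3)) = -7 + (6 - 6) = -7 + 0 = -7)
(x(-7)*((-3*l)*Q(-2)))*5 = -9*(-3*(-7))*(5 + (-2)²)*5 = -189*(5 + 4)*5 = -189*9*5 = -9*189*5 = -1701*5 = -8505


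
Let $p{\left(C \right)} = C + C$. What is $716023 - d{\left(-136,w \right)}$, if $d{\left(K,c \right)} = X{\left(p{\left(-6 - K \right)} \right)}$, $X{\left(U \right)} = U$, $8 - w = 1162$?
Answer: $715763$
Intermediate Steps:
$w = -1154$ ($w = 8 - 1162 = -1154$)
$p{\left(C \right)} = 2 C$
$d{\left(K,c \right)} = -12 - 2 K$ ($d{\left(K,c \right)} = 2 \left(-6 - K\right) = -12 - 2 K$)
$716023 - d{\left(-136,w \right)} = 716023 - \left(-12 - -272\right) = 716023 - \left(-12 + 272\right) = 716023 - 260 = 715763$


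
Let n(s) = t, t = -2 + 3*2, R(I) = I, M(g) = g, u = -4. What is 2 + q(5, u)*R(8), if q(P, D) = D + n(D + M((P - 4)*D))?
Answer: 2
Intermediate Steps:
t = 4 (t = -2 + 6 = 4)
n(s) = 4
q(P, D) = 4 + D (q(P, D) = D + 4 = 4 + D)
2 + q(5, u)*R(8) = 2 + (4 - 4)*8 = 2 + 0*8 = 2 + 0 = 2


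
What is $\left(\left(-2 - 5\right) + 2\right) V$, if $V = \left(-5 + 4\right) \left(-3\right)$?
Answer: $-15$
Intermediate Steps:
$V = 3$ ($V = \left(-1\right) \left(-3\right) = 3$)
$\left(\left(-2 - 5\right) + 2\right) V = \left(\left(-2 - 5\right) + 2\right) 3 = \left(-7 + 2\right) 3 = \left(-5\right) 3 = -15$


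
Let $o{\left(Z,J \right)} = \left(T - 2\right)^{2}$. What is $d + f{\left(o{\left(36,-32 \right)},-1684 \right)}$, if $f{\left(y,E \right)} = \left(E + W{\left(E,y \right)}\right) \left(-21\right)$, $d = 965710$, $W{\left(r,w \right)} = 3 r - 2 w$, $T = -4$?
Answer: $1108678$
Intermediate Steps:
$o{\left(Z,J \right)} = 36$ ($o{\left(Z,J \right)} = \left(-4 - 2\right)^{2} = \left(-6\right)^{2} = 36$)
$W{\left(r,w \right)} = - 2 w + 3 r$
$f{\left(y,E \right)} = - 84 E + 42 y$ ($f{\left(y,E \right)} = \left(E + \left(- 2 y + 3 E\right)\right) \left(-21\right) = \left(- 2 y + 4 E\right) \left(-21\right) = - 84 E + 42 y$)
$d + f{\left(o{\left(36,-32 \right)},-1684 \right)} = 965710 + \left(\left(-84\right) \left(-1684\right) + 42 \cdot 36\right) = 965710 + \left(141456 + 1512\right) = 965710 + 142968 = 1108678$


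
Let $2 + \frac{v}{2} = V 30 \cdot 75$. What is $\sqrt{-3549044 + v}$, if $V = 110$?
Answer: $4 i \sqrt{190878} \approx 1747.6 i$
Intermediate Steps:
$v = 494996$ ($v = -4 + 2 \cdot 110 \cdot 30 \cdot 75 = -4 + 2 \cdot 3300 \cdot 75 = -4 + 2 \cdot 247500 = -4 + 495000 = 494996$)
$\sqrt{-3549044 + v} = \sqrt{-3549044 + 494996} = \sqrt{-3054048} = 4 i \sqrt{190878}$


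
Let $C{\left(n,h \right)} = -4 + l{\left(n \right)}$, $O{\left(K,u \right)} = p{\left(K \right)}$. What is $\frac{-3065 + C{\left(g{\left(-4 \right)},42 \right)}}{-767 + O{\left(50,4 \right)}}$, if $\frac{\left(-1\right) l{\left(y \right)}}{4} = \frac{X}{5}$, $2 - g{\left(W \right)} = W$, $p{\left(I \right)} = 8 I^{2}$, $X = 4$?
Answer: $- \frac{15361}{96165} \approx -0.15974$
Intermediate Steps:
$g{\left(W \right)} = 2 - W$
$O{\left(K,u \right)} = 8 K^{2}$
$l{\left(y \right)} = - \frac{16}{5}$ ($l{\left(y \right)} = - 4 \cdot \frac{4}{5} = - 4 \cdot 4 \cdot \frac{1}{5} = \left(-4\right) \frac{4}{5} = - \frac{16}{5}$)
$C{\left(n,h \right)} = - \frac{36}{5}$ ($C{\left(n,h \right)} = -4 - \frac{16}{5} = - \frac{36}{5}$)
$\frac{-3065 + C{\left(g{\left(-4 \right)},42 \right)}}{-767 + O{\left(50,4 \right)}} = \frac{-3065 - \frac{36}{5}}{-767 + 8 \cdot 50^{2}} = - \frac{15361}{5 \left(-767 + 8 \cdot 2500\right)} = - \frac{15361}{5 \left(-767 + 20000\right)} = - \frac{15361}{5 \cdot 19233} = \left(- \frac{15361}{5}\right) \frac{1}{19233} = - \frac{15361}{96165}$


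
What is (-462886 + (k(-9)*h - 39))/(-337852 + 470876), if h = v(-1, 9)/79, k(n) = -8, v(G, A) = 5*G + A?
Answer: -36571107/10508896 ≈ -3.4800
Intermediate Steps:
v(G, A) = A + 5*G
h = 4/79 (h = (9 + 5*(-1))/79 = (9 - 5)*(1/79) = 4*(1/79) = 4/79 ≈ 0.050633)
(-462886 + (k(-9)*h - 39))/(-337852 + 470876) = (-462886 + (-8*4/79 - 39))/(-337852 + 470876) = (-462886 + (-32/79 - 39))/133024 = (-462886 - 3113/79)*(1/133024) = -36571107/79*1/133024 = -36571107/10508896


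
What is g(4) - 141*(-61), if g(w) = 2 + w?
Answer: 8607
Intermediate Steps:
g(4) - 141*(-61) = (2 + 4) - 141*(-61) = 6 + 8601 = 8607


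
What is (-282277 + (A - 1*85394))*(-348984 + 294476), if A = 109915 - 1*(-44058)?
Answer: 11648250584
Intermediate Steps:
A = 153973 (A = 109915 + 44058 = 153973)
(-282277 + (A - 1*85394))*(-348984 + 294476) = (-282277 + (153973 - 1*85394))*(-348984 + 294476) = (-282277 + (153973 - 85394))*(-54508) = (-282277 + 68579)*(-54508) = -213698*(-54508) = 11648250584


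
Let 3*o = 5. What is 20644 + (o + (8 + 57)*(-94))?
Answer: 43607/3 ≈ 14536.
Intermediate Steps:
o = 5/3 (o = (⅓)*5 = 5/3 ≈ 1.6667)
20644 + (o + (8 + 57)*(-94)) = 20644 + (5/3 + (8 + 57)*(-94)) = 20644 + (5/3 + 65*(-94)) = 20644 + (5/3 - 6110) = 20644 - 18325/3 = 43607/3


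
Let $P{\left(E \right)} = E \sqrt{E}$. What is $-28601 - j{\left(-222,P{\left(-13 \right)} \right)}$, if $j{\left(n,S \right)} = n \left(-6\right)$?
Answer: $-29933$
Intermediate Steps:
$P{\left(E \right)} = E^{\frac{3}{2}}$
$j{\left(n,S \right)} = - 6 n$
$-28601 - j{\left(-222,P{\left(-13 \right)} \right)} = -28601 - \left(-6\right) \left(-222\right) = -28601 - 1332 = -29933$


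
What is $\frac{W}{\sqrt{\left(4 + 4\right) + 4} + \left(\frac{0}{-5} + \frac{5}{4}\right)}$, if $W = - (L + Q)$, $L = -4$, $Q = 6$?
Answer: $\frac{40}{167} - \frac{64 \sqrt{3}}{167} \approx -0.42426$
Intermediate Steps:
$W = -2$ ($W = - (-4 + 6) = \left(-1\right) 2 = -2$)
$\frac{W}{\sqrt{\left(4 + 4\right) + 4} + \left(\frac{0}{-5} + \frac{5}{4}\right)} = - \frac{2}{\sqrt{\left(4 + 4\right) + 4} + \left(\frac{0}{-5} + \frac{5}{4}\right)} = - \frac{2}{\sqrt{8 + 4} + \left(0 \left(- \frac{1}{5}\right) + 5 \cdot \frac{1}{4}\right)} = - \frac{2}{\sqrt{12} + \left(0 + \frac{5}{4}\right)} = - \frac{2}{2 \sqrt{3} + \frac{5}{4}} = - \frac{2}{\frac{5}{4} + 2 \sqrt{3}}$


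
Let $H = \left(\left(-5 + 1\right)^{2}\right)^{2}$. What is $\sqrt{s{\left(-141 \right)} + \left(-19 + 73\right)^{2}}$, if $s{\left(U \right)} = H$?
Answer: $2 \sqrt{793} \approx 56.32$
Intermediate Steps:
$H = 256$ ($H = \left(\left(-4\right)^{2}\right)^{2} = 16^{2} = 256$)
$s{\left(U \right)} = 256$
$\sqrt{s{\left(-141 \right)} + \left(-19 + 73\right)^{2}} = \sqrt{256 + \left(-19 + 73\right)^{2}} = \sqrt{256 + 54^{2}} = \sqrt{256 + 2916} = \sqrt{3172} = 2 \sqrt{793}$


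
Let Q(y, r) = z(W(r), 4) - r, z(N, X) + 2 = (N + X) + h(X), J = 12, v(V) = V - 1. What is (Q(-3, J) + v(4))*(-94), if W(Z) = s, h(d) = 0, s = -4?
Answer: 1034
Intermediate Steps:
v(V) = -1 + V
W(Z) = -4
z(N, X) = -2 + N + X (z(N, X) = -2 + ((N + X) + 0) = -2 + (N + X) = -2 + N + X)
Q(y, r) = -2 - r (Q(y, r) = (-2 - 4 + 4) - r = -2 - r)
(Q(-3, J) + v(4))*(-94) = ((-2 - 1*12) + (-1 + 4))*(-94) = ((-2 - 12) + 3)*(-94) = (-14 + 3)*(-94) = -11*(-94) = 1034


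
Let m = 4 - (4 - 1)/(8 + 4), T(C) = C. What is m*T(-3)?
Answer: -45/4 ≈ -11.250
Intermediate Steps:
m = 15/4 (m = 4 - 3/12 = 4 - 1*1/4 = 4 - 1/4 = 15/4 ≈ 3.7500)
m*T(-3) = (15/4)*(-3) = -45/4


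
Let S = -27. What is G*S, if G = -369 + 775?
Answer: -10962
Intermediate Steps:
G = 406
G*S = 406*(-27) = -10962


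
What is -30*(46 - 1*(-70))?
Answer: -3480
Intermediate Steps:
-30*(46 - 1*(-70)) = -30*(46 + 70) = -30*116 = -3480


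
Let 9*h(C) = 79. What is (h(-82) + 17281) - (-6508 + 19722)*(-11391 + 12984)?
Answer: -189293510/9 ≈ -2.1033e+7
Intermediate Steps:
h(C) = 79/9 (h(C) = (⅑)*79 = 79/9)
(h(-82) + 17281) - (-6508 + 19722)*(-11391 + 12984) = (79/9 + 17281) - (-6508 + 19722)*(-11391 + 12984) = 155608/9 - 13214*1593 = 155608/9 - 1*21049902 = 155608/9 - 21049902 = -189293510/9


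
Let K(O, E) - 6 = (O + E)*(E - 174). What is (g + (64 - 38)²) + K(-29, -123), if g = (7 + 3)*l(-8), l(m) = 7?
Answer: 45896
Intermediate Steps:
g = 70 (g = (7 + 3)*7 = 10*7 = 70)
K(O, E) = 6 + (-174 + E)*(E + O) (K(O, E) = 6 + (O + E)*(E - 174) = 6 + (E + O)*(-174 + E) = 6 + (-174 + E)*(E + O))
(g + (64 - 38)²) + K(-29, -123) = (70 + (64 - 38)²) + (6 + (-123)² - 174*(-123) - 174*(-29) - 123*(-29)) = (70 + 26²) + (6 + 15129 + 21402 + 5046 + 3567) = (70 + 676) + 45150 = 746 + 45150 = 45896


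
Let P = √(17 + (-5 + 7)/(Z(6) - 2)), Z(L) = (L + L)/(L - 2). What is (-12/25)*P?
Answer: -12*√19/25 ≈ -2.0923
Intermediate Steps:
Z(L) = 2*L/(-2 + L) (Z(L) = (2*L)/(-2 + L) = 2*L/(-2 + L))
P = √19 (P = √(17 + (-5 + 7)/(2*6/(-2 + 6) - 2)) = √(17 + 2/(2*6/4 - 2)) = √(17 + 2/(2*6*(¼) - 2)) = √(17 + 2/(3 - 2)) = √(17 + 2/1) = √(17 + 2*1) = √(17 + 2) = √19 ≈ 4.3589)
(-12/25)*P = (-12/25)*√19 = (-12*1/25)*√19 = -12*√19/25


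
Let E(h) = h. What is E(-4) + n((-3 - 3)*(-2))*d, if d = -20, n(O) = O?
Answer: -244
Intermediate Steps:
E(-4) + n((-3 - 3)*(-2))*d = -4 + ((-3 - 3)*(-2))*(-20) = -4 - 6*(-2)*(-20) = -4 + 12*(-20) = -4 - 240 = -244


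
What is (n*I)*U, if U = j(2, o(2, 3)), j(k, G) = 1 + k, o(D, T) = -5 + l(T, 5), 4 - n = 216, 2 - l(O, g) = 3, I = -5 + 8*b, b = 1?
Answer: -1908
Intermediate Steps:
I = 3 (I = -5 + 8*1 = -5 + 8 = 3)
l(O, g) = -1 (l(O, g) = 2 - 1*3 = 2 - 3 = -1)
n = -212 (n = 4 - 1*216 = 4 - 216 = -212)
o(D, T) = -6 (o(D, T) = -5 - 1 = -6)
U = 3 (U = 1 + 2 = 3)
(n*I)*U = -212*3*3 = -636*3 = -1908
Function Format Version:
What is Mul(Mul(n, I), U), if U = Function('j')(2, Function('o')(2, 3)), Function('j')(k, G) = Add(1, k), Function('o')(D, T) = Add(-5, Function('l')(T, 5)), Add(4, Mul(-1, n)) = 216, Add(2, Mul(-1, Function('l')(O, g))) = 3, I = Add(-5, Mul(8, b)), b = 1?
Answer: -1908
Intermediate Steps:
I = 3 (I = Add(-5, Mul(8, 1)) = Add(-5, 8) = 3)
Function('l')(O, g) = -1 (Function('l')(O, g) = Add(2, Mul(-1, 3)) = Add(2, -3) = -1)
n = -212 (n = Add(4, Mul(-1, 216)) = Add(4, -216) = -212)
Function('o')(D, T) = -6 (Function('o')(D, T) = Add(-5, -1) = -6)
U = 3 (U = Add(1, 2) = 3)
Mul(Mul(n, I), U) = Mul(Mul(-212, 3), 3) = Mul(-636, 3) = -1908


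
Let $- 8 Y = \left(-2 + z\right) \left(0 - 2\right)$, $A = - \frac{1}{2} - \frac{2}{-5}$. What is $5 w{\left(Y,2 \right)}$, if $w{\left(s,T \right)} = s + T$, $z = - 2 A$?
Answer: $\frac{31}{4} \approx 7.75$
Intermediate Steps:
$A = - \frac{1}{10}$ ($A = \left(-1\right) \frac{1}{2} - - \frac{2}{5} = - \frac{1}{2} + \frac{2}{5} = - \frac{1}{10} \approx -0.1$)
$z = \frac{1}{5}$ ($z = \left(-2\right) \left(- \frac{1}{10}\right) = \frac{1}{5} \approx 0.2$)
$Y = - \frac{9}{20}$ ($Y = - \frac{\left(-2 + \frac{1}{5}\right) \left(0 - 2\right)}{8} = - \frac{\left(- \frac{9}{5}\right) \left(-2\right)}{8} = \left(- \frac{1}{8}\right) \frac{18}{5} = - \frac{9}{20} \approx -0.45$)
$w{\left(s,T \right)} = T + s$
$5 w{\left(Y,2 \right)} = 5 \left(2 - \frac{9}{20}\right) = 5 \cdot \frac{31}{20} = \frac{31}{4}$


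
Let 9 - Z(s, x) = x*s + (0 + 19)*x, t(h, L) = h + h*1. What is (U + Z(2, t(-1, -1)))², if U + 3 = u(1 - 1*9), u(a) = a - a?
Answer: 2304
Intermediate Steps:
u(a) = 0
U = -3 (U = -3 + 0 = -3)
t(h, L) = 2*h (t(h, L) = h + h = 2*h)
Z(s, x) = 9 - 19*x - s*x (Z(s, x) = 9 - (x*s + (0 + 19)*x) = 9 - (s*x + 19*x) = 9 - (19*x + s*x) = 9 + (-19*x - s*x) = 9 - 19*x - s*x)
(U + Z(2, t(-1, -1)))² = (-3 + (9 - 38*(-1) - 1*2*2*(-1)))² = (-3 + (9 - 19*(-2) - 1*2*(-2)))² = (-3 + (9 + 38 + 4))² = (-3 + 51)² = 48² = 2304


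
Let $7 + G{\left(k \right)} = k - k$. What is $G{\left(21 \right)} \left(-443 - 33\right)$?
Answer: $3332$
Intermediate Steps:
$G{\left(k \right)} = -7$ ($G{\left(k \right)} = -7 + \left(k - k\right) = -7 + 0 = -7$)
$G{\left(21 \right)} \left(-443 - 33\right) = - 7 \left(-443 - 33\right) = \left(-7\right) \left(-476\right) = 3332$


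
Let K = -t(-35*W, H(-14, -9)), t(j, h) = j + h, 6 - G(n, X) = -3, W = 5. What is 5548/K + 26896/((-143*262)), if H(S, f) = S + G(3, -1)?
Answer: 25377511/842985 ≈ 30.104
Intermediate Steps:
G(n, X) = 9 (G(n, X) = 6 - 1*(-3) = 6 + 3 = 9)
H(S, f) = 9 + S (H(S, f) = S + 9 = 9 + S)
t(j, h) = h + j
K = 180 (K = -((9 - 14) - 35*5) = -(-5 - 175) = -1*(-180) = 180)
5548/K + 26896/((-143*262)) = 5548/180 + 26896/((-143*262)) = 5548*(1/180) + 26896/(-37466) = 1387/45 + 26896*(-1/37466) = 1387/45 - 13448/18733 = 25377511/842985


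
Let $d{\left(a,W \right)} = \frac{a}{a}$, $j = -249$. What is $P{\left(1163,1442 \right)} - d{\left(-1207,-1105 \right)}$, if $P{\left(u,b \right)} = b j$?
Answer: $-359059$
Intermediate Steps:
$d{\left(a,W \right)} = 1$
$P{\left(u,b \right)} = - 249 b$ ($P{\left(u,b \right)} = b \left(-249\right) = - 249 b$)
$P{\left(1163,1442 \right)} - d{\left(-1207,-1105 \right)} = \left(-249\right) 1442 - 1 = -359058 - 1 = -359059$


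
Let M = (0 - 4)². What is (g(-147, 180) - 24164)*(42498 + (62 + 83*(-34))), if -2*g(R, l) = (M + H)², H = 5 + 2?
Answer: -970739733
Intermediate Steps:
H = 7
M = 16 (M = (-4)² = 16)
g(R, l) = -529/2 (g(R, l) = -(16 + 7)²/2 = -½*23² = -½*529 = -529/2)
(g(-147, 180) - 24164)*(42498 + (62 + 83*(-34))) = (-529/2 - 24164)*(42498 + (62 + 83*(-34))) = -48857*(42498 + (62 - 2822))/2 = -48857*(42498 - 2760)/2 = -48857/2*39738 = -970739733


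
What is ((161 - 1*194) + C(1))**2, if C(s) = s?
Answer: 1024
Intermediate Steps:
((161 - 1*194) + C(1))**2 = ((161 - 1*194) + 1)**2 = ((161 - 194) + 1)**2 = (-33 + 1)**2 = (-32)**2 = 1024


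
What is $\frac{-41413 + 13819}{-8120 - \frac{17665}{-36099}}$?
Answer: $\frac{996115806}{293106215} \approx 3.3985$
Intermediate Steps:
$\frac{-41413 + 13819}{-8120 - \frac{17665}{-36099}} = - \frac{27594}{-8120 - - \frac{17665}{36099}} = - \frac{27594}{-8120 + \frac{17665}{36099}} = - \frac{27594}{- \frac{293106215}{36099}} = \left(-27594\right) \left(- \frac{36099}{293106215}\right) = \frac{996115806}{293106215}$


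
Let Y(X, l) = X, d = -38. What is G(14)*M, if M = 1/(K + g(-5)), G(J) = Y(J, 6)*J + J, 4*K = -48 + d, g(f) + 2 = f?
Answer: -140/19 ≈ -7.3684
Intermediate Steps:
g(f) = -2 + f
K = -43/2 (K = (-48 - 38)/4 = (¼)*(-86) = -43/2 ≈ -21.500)
G(J) = J + J² (G(J) = J*J + J = J² + J = J + J²)
M = -2/57 (M = 1/(-43/2 + (-2 - 5)) = 1/(-43/2 - 7) = 1/(-57/2) = -2/57 ≈ -0.035088)
G(14)*M = (14*(1 + 14))*(-2/57) = (14*15)*(-2/57) = 210*(-2/57) = -140/19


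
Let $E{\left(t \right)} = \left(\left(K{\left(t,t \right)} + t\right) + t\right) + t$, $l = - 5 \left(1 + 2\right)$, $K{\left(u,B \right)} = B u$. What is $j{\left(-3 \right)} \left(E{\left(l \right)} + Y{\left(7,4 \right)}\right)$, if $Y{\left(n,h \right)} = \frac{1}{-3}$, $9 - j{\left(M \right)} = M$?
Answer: $2156$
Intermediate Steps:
$j{\left(M \right)} = 9 - M$
$l = -15$ ($l = \left(-5\right) 3 = -15$)
$Y{\left(n,h \right)} = - \frac{1}{3}$
$E{\left(t \right)} = t^{2} + 3 t$ ($E{\left(t \right)} = \left(\left(t t + t\right) + t\right) + t = \left(\left(t^{2} + t\right) + t\right) + t = \left(\left(t + t^{2}\right) + t\right) + t = \left(t^{2} + 2 t\right) + t = t^{2} + 3 t$)
$j{\left(-3 \right)} \left(E{\left(l \right)} + Y{\left(7,4 \right)}\right) = \left(9 - -3\right) \left(- 15 \left(3 - 15\right) - \frac{1}{3}\right) = \left(9 + 3\right) \left(\left(-15\right) \left(-12\right) - \frac{1}{3}\right) = 12 \left(180 - \frac{1}{3}\right) = 12 \cdot \frac{539}{3} = 2156$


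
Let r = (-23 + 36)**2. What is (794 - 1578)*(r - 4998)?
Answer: 3785936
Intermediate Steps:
r = 169 (r = 13**2 = 169)
(794 - 1578)*(r - 4998) = (794 - 1578)*(169 - 4998) = -784*(-4829) = 3785936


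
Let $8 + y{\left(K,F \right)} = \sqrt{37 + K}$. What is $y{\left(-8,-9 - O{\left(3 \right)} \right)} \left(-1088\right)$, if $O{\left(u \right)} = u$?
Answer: $8704 - 1088 \sqrt{29} \approx 2844.9$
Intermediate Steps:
$y{\left(K,F \right)} = -8 + \sqrt{37 + K}$
$y{\left(-8,-9 - O{\left(3 \right)} \right)} \left(-1088\right) = \left(-8 + \sqrt{37 - 8}\right) \left(-1088\right) = \left(-8 + \sqrt{29}\right) \left(-1088\right) = 8704 - 1088 \sqrt{29}$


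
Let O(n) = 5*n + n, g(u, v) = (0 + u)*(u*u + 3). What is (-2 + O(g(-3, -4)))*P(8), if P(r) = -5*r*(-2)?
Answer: -17440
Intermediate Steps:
g(u, v) = u*(3 + u²) (g(u, v) = u*(u² + 3) = u*(3 + u²))
O(n) = 6*n
P(r) = 10*r
(-2 + O(g(-3, -4)))*P(8) = (-2 + 6*(-3*(3 + (-3)²)))*(10*8) = (-2 + 6*(-3*(3 + 9)))*80 = (-2 + 6*(-3*12))*80 = (-2 + 6*(-36))*80 = (-2 - 216)*80 = -218*80 = -17440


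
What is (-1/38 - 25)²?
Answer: 904401/1444 ≈ 626.32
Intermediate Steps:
(-1/38 - 25)² = (-951/38)² = 904401/1444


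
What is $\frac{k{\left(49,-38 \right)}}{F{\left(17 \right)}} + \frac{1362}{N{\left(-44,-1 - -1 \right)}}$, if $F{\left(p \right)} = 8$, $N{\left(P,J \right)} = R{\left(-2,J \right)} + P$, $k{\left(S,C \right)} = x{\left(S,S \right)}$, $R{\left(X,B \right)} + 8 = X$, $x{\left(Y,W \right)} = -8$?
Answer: $- \frac{236}{9} \approx -26.222$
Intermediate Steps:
$R{\left(X,B \right)} = -8 + X$
$k{\left(S,C \right)} = -8$
$N{\left(P,J \right)} = -10 + P$ ($N{\left(P,J \right)} = \left(-8 - 2\right) + P = -10 + P$)
$\frac{k{\left(49,-38 \right)}}{F{\left(17 \right)}} + \frac{1362}{N{\left(-44,-1 - -1 \right)}} = - \frac{8}{8} + \frac{1362}{-10 - 44} = \left(-8\right) \frac{1}{8} + \frac{1362}{-54} = -1 + 1362 \left(- \frac{1}{54}\right) = -1 - \frac{227}{9} = - \frac{236}{9}$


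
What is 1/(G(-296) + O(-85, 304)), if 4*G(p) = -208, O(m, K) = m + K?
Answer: 1/167 ≈ 0.0059880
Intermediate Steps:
O(m, K) = K + m
G(p) = -52 (G(p) = (¼)*(-208) = -52)
1/(G(-296) + O(-85, 304)) = 1/(-52 + (304 - 85)) = 1/(-52 + 219) = 1/167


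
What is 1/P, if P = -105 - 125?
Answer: -1/230 ≈ -0.0043478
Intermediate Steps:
P = -230
1/P = 1/(-230) = -1/230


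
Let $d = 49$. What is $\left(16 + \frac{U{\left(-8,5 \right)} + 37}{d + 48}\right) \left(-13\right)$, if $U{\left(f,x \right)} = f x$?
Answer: $- \frac{20137}{97} \approx -207.6$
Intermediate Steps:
$\left(16 + \frac{U{\left(-8,5 \right)} + 37}{d + 48}\right) \left(-13\right) = \left(16 + \frac{\left(-8\right) 5 + 37}{49 + 48}\right) \left(-13\right) = \left(16 + \frac{-40 + 37}{97}\right) \left(-13\right) = \left(16 - \frac{3}{97}\right) \left(-13\right) = \frac{1549}{97} \left(-13\right) = - \frac{20137}{97}$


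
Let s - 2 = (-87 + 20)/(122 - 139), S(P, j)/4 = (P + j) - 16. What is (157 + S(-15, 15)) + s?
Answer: 1682/17 ≈ 98.941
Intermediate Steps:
S(P, j) = -64 + 4*P + 4*j (S(P, j) = 4*((P + j) - 16) = 4*(-16 + P + j) = -64 + 4*P + 4*j)
s = 101/17 (s = 2 + (-87 + 20)/(122 - 139) = 2 - 67/(-17) = 2 - 67*(-1/17) = 2 + 67/17 = 101/17 ≈ 5.9412)
(157 + S(-15, 15)) + s = (157 + (-64 + 4*(-15) + 4*15)) + 101/17 = (157 + (-64 - 60 + 60)) + 101/17 = (157 - 64) + 101/17 = 93 + 101/17 = 1682/17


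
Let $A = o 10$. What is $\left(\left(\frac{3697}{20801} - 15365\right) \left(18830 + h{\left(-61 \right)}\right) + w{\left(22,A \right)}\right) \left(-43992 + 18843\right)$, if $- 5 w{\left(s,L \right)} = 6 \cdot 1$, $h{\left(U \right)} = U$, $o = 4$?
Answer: $\frac{754299146452541634}{104005} \approx 7.2525 \cdot 10^{12}$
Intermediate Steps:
$A = 40$ ($A = 4 \cdot 10 = 40$)
$w{\left(s,L \right)} = - \frac{6}{5}$ ($w{\left(s,L \right)} = - \frac{6 \cdot 1}{5} = \left(- \frac{1}{5}\right) 6 = - \frac{6}{5}$)
$\left(\left(\frac{3697}{20801} - 15365\right) \left(18830 + h{\left(-61 \right)}\right) + w{\left(22,A \right)}\right) \left(-43992 + 18843\right) = \left(\left(\frac{3697}{20801} - 15365\right) \left(18830 - 61\right) - \frac{6}{5}\right) \left(-43992 + 18843\right) = \left(\left(3697 \cdot \frac{1}{20801} - 15365\right) 18769 - \frac{6}{5}\right) \left(-25149\right) = \left(\left(\frac{3697}{20801} - 15365\right) 18769 - \frac{6}{5}\right) \left(-25149\right) = \left(\left(- \frac{319603668}{20801}\right) 18769 - \frac{6}{5}\right) \left(-25149\right) = \left(- \frac{5998641244692}{20801} - \frac{6}{5}\right) \left(-25149\right) = \left(- \frac{29993206348266}{104005}\right) \left(-25149\right) = \frac{754299146452541634}{104005}$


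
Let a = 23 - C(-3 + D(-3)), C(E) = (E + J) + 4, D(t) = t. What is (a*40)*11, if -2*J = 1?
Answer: 11220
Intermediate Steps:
J = -1/2 (J = -1/2*1 = -1/2 ≈ -0.50000)
C(E) = 7/2 + E (C(E) = (E - 1/2) + 4 = (-1/2 + E) + 4 = 7/2 + E)
a = 51/2 (a = 23 - (7/2 + (-3 - 3)) = 23 - (7/2 - 6) = 23 - 1*(-5/2) = 23 + 5/2 = 51/2 ≈ 25.500)
(a*40)*11 = ((51/2)*40)*11 = 1020*11 = 11220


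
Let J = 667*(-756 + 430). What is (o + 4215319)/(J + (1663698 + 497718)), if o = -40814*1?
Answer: 4174505/1943974 ≈ 2.1474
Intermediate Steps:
J = -217442 (J = 667*(-326) = -217442)
o = -40814
(o + 4215319)/(J + (1663698 + 497718)) = (-40814 + 4215319)/(-217442 + (1663698 + 497718)) = 4174505/(-217442 + 2161416) = 4174505/1943974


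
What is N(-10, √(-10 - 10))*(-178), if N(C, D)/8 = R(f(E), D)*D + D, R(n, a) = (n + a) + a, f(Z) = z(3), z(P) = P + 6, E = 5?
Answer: 56960 - 28480*I*√5 ≈ 56960.0 - 63683.0*I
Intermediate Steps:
z(P) = 6 + P
f(Z) = 9 (f(Z) = 6 + 3 = 9)
R(n, a) = n + 2*a (R(n, a) = (a + n) + a = n + 2*a)
N(C, D) = 8*D + 8*D*(9 + 2*D) (N(C, D) = 8*((9 + 2*D)*D + D) = 8*(D*(9 + 2*D) + D) = 8*(D + D*(9 + 2*D)) = 8*D + 8*D*(9 + 2*D))
N(-10, √(-10 - 10))*(-178) = (16*√(-10 - 10)*(5 + √(-10 - 10)))*(-178) = (16*√(-20)*(5 + √(-20)))*(-178) = (16*(2*I*√5)*(5 + 2*I*√5))*(-178) = (32*I*√5*(5 + 2*I*√5))*(-178) = -5696*I*√5*(5 + 2*I*√5)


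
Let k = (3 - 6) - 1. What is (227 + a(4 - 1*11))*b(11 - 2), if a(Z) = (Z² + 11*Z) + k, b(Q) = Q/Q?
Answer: 195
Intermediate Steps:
b(Q) = 1
k = -4 (k = -3 - 1 = -4)
a(Z) = -4 + Z² + 11*Z (a(Z) = (Z² + 11*Z) - 4 = -4 + Z² + 11*Z)
(227 + a(4 - 1*11))*b(11 - 2) = (227 + (-4 + (4 - 1*11)² + 11*(4 - 1*11)))*1 = (227 + (-4 + (4 - 11)² + 11*(4 - 11)))*1 = (227 + (-4 + (-7)² + 11*(-7)))*1 = (227 + (-4 + 49 - 77))*1 = (227 - 32)*1 = 195*1 = 195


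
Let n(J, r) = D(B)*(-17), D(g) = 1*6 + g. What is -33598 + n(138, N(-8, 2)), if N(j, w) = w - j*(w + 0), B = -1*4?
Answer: -33632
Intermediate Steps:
B = -4
D(g) = 6 + g
N(j, w) = w - j*w
n(J, r) = -34 (n(J, r) = (6 - 4)*(-17) = 2*(-17) = -34)
-33598 + n(138, N(-8, 2)) = -33598 - 34 = -33632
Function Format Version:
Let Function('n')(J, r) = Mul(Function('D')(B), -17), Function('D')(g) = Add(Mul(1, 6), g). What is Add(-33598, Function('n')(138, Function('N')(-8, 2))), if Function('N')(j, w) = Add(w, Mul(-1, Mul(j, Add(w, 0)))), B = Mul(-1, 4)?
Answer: -33632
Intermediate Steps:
B = -4
Function('D')(g) = Add(6, g)
Function('N')(j, w) = Add(w, Mul(-1, j, w)) (Function('N')(j, w) = Add(w, Mul(-1, Mul(j, w))) = Add(w, Mul(-1, j, w)))
Function('n')(J, r) = -34 (Function('n')(J, r) = Mul(Add(6, -4), -17) = Mul(2, -17) = -34)
Add(-33598, Function('n')(138, Function('N')(-8, 2))) = Add(-33598, -34) = -33632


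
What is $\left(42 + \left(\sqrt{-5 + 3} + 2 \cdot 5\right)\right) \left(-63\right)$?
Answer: $-3276 - 63 i \sqrt{2} \approx -3276.0 - 89.095 i$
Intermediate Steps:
$\left(42 + \left(\sqrt{-5 + 3} + 2 \cdot 5\right)\right) \left(-63\right) = \left(42 + \left(\sqrt{-2} + 10\right)\right) \left(-63\right) = \left(42 + \left(i \sqrt{2} + 10\right)\right) \left(-63\right) = \left(42 + \left(10 + i \sqrt{2}\right)\right) \left(-63\right) = \left(52 + i \sqrt{2}\right) \left(-63\right) = -3276 - 63 i \sqrt{2}$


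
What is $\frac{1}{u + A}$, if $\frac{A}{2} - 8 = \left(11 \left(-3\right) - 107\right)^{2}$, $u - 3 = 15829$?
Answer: $\frac{1}{55048} \approx 1.8166 \cdot 10^{-5}$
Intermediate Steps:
$u = 15832$ ($u = 3 + 15829 = 15832$)
$A = 39216$ ($A = 16 + 2 \left(11 \left(-3\right) - 107\right)^{2} = 16 + 2 \left(-33 - 107\right)^{2} = 16 + 2 \left(-140\right)^{2} = 16 + 2 \cdot 19600 = 16 + 39200 = 39216$)
$\frac{1}{u + A} = \frac{1}{15832 + 39216} = \frac{1}{55048}$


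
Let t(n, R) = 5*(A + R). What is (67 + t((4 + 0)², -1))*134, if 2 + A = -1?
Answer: 6298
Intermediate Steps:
A = -3 (A = -2 - 1 = -3)
t(n, R) = -15 + 5*R (t(n, R) = 5*(-3 + R) = -15 + 5*R)
(67 + t((4 + 0)², -1))*134 = (67 + (-15 + 5*(-1)))*134 = (67 + (-15 - 5))*134 = (67 - 20)*134 = 47*134 = 6298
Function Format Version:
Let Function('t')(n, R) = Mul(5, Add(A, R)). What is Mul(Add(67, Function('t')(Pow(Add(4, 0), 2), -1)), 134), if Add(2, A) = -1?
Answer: 6298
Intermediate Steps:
A = -3 (A = Add(-2, -1) = -3)
Function('t')(n, R) = Add(-15, Mul(5, R)) (Function('t')(n, R) = Mul(5, Add(-3, R)) = Add(-15, Mul(5, R)))
Mul(Add(67, Function('t')(Pow(Add(4, 0), 2), -1)), 134) = Mul(Add(67, Add(-15, Mul(5, -1))), 134) = Mul(Add(67, Add(-15, -5)), 134) = Mul(Add(67, -20), 134) = Mul(47, 134) = 6298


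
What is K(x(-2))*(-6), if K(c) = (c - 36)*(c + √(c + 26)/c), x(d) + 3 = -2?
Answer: -1230 - 246*√21/5 ≈ -1455.5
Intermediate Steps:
x(d) = -5 (x(d) = -3 - 2 = -5)
K(c) = (-36 + c)*(c + √(26 + c)/c)
K(x(-2))*(-6) = ((-5)² + √(26 - 5) - 36*(-5) - 36*√(26 - 5)/(-5))*(-6) = (25 + √21 + 180 - 36*(-⅕)*√21)*(-6) = (25 + √21 + 180 + 36*√21/5)*(-6) = (205 + 41*√21/5)*(-6) = -1230 - 246*√21/5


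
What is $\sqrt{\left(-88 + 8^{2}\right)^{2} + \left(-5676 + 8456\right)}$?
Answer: $2 \sqrt{839} \approx 57.931$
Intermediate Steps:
$\sqrt{\left(-88 + 8^{2}\right)^{2} + \left(-5676 + 8456\right)} = \sqrt{\left(-88 + 64\right)^{2} + 2780} = \sqrt{\left(-24\right)^{2} + 2780} = \sqrt{576 + 2780} = \sqrt{3356} = 2 \sqrt{839}$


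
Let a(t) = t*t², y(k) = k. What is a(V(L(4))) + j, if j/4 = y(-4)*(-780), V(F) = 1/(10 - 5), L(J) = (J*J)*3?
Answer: 1560001/125 ≈ 12480.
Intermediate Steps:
L(J) = 3*J² (L(J) = J²*3 = 3*J²)
V(F) = ⅕ (V(F) = 1/5 = ⅕)
a(t) = t³
j = 12480 (j = 4*(-4*(-780)) = 4*3120 = 12480)
a(V(L(4))) + j = (⅕)³ + 12480 = 1/125 + 12480 = 1560001/125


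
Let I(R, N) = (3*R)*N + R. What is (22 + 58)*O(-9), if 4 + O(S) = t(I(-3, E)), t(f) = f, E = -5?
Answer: 3040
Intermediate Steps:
I(R, N) = R + 3*N*R (I(R, N) = 3*N*R + R = R + 3*N*R)
O(S) = 38 (O(S) = -4 - 3*(1 + 3*(-5)) = -4 - 3*(1 - 15) = -4 - 3*(-14) = -4 + 42 = 38)
(22 + 58)*O(-9) = (22 + 58)*38 = 80*38 = 3040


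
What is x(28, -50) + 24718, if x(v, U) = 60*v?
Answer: 26398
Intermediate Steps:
x(28, -50) + 24718 = 60*28 + 24718 = 1680 + 24718 = 26398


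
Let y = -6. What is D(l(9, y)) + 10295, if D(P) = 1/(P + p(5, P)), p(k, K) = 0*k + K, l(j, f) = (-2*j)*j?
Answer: 3335579/324 ≈ 10295.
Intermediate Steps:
l(j, f) = -2*j²
p(k, K) = K (p(k, K) = 0 + K = K)
D(P) = 1/(2*P) (D(P) = 1/(P + P) = 1/(2*P))
D(l(9, y)) + 10295 = 1/(2*((-2*9²))) + 10295 = 1/(2*((-2*81))) + 10295 = (½)/(-162) + 10295 = (½)*(-1/162) + 10295 = -1/324 + 10295 = 3335579/324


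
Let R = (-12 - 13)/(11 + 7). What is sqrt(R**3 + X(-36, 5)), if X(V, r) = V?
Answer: I*sqrt(451154)/108 ≈ 6.2193*I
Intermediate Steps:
R = -25/18 ≈ -1.3889
sqrt(R**3 + X(-36, 5)) = sqrt((-25/18)**3 - 36) = sqrt(-15625/5832 - 36) = sqrt(-225577/5832) = I*sqrt(451154)/108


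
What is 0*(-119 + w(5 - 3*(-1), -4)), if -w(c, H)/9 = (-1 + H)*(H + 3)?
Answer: 0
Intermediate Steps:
w(c, H) = -9*(-1 + H)*(3 + H) (w(c, H) = -9*(-1 + H)*(H + 3) = -9*(-1 + H)*(3 + H))
0*(-119 + w(5 - 3*(-1), -4)) = 0*(-119 + (27 - 18*(-4) - 9*(-4)²)) = 0*(-119 + (27 + 72 - 9*16)) = 0*(-119 + (27 + 72 - 144)) = 0*(-119 - 45) = 0*(-164) = 0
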